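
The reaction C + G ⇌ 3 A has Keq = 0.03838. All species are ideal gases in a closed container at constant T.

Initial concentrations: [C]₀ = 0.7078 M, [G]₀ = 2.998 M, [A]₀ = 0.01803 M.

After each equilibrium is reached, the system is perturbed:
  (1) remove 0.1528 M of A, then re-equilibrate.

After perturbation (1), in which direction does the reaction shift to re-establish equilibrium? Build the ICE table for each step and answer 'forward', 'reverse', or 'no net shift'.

Direction: forward

Q₀ = 2.7621e-06 vs Keq = 0.03838 ⇒ Q<K, forward
Step 1:
                    C           G           A
  init         0.7078       2.998     0.01803
  Δ           -0.1273     -0.1273      0.3819
  eq           0.5805       2.871      0.3999
  solve Keq expr → x = 0.1273; check Q = 0.03838
Then remove 0.1528 M of A.
Step 2:
                    C           G           A
  init         0.5805       2.871      0.2471
  Δ          -0.04656    -0.04656      0.1397
  eq           0.5339       2.824      0.3868
  solve Keq expr → x = 0.04656; check Q = 0.03838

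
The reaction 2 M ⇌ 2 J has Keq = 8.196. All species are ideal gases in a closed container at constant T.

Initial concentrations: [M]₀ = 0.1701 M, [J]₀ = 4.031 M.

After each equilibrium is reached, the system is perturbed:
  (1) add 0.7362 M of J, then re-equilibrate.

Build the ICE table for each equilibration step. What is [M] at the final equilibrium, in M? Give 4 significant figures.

[M]_eq = 1.278 M

Q₀ = 561.6 vs Keq = 8.196 ⇒ Q>K, reverse
Step 1:
                  M         J
  Initial    0.1701     4.031
  Change     0.9175   -0.9175
  Equil       1.088     3.114
  solve Keq expr → x = -0.4587; check Q = 8.196
Then add 0.7362 M of J.
Step 2:
                  M         J
  Initial     1.088      3.85
  Change     0.1906   -0.1906
  Equil       1.278     3.659
  solve Keq expr → x = -0.09529; check Q = 8.196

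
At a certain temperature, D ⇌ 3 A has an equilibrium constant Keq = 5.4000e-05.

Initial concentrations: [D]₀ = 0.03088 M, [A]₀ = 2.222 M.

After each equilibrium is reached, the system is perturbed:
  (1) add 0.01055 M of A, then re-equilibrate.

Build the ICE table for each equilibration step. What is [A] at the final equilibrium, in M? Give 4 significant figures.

Q₀ = 355.3 vs Keq = 5.4000e-05 ⇒ Q>K, reverse
Step 1:
                    D           A
  Initial     0.03088       2.222
  Change       0.7292      -2.188
  Equil          0.76     0.03449
  solve Keq expr → x = -0.7292; check Q = 5.4000e-05
Then add 0.01055 M of A.
Step 2:
                    D           A
  Initial        0.76     0.04504
  Change     0.003499     -0.0105
  Equil        0.7635     0.03455
  solve Keq expr → x = -0.003499; check Q = 5.4000e-05

[A]_eq = 0.03455 M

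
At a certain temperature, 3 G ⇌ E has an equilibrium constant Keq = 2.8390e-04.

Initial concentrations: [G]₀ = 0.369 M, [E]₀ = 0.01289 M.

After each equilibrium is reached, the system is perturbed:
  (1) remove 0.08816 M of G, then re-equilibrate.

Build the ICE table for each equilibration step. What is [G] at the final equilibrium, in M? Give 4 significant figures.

Q₀ = 0.2566 vs Keq = 2.8390e-04 ⇒ Q>K, reverse
Step 1:
                  G         E
  I           0.369   0.01289
  C         0.03861  -0.01287
  E          0.4076 1.9227e-05
  solve Keq expr → x = -0.01287; check Q = 2.8390e-04
Then remove 0.08816 M of G.
Step 2:
                  G         E
  I          0.3195 1.9227e-05
  C       2.9907e-05 -9.9691e-06
  E          0.3195 9.2578e-06
  solve Keq expr → x = -9.9691e-06; check Q = 2.8390e-04

[G]_eq = 0.3195 M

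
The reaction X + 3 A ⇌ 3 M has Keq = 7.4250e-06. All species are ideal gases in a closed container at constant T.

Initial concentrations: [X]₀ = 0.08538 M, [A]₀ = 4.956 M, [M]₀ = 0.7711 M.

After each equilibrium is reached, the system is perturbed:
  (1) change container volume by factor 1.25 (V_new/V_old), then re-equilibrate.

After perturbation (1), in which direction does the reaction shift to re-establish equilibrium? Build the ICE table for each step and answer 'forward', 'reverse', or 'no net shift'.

Q₀ = 0.04411 vs Keq = 7.4250e-06 ⇒ Q>K, reverse
Step 1:
                   X          A          M
  init       0.08538      4.956     0.7711
  Δ            0.232     0.6959    -0.6959
  eq          0.3173      5.652    0.07521
  solve Keq expr → x = -0.232; check Q = 7.4250e-06
Then change container volume by factor 1.25 (V_new/V_old).
Step 2:
                   X          A          M
  init        0.2539      4.522    0.06017
  Δ         0.001387    0.00416   -0.00416
  eq          0.2553      4.526    0.05601
  solve Keq expr → x = -0.001387; check Q = 7.4250e-06

Direction: reverse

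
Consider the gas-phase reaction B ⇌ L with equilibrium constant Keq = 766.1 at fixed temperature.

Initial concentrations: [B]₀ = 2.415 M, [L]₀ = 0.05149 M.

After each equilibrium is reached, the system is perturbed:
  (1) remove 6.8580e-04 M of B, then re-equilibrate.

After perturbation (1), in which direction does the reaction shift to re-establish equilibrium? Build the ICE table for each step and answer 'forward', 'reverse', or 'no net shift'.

Direction: reverse

Q₀ = 0.02132 vs Keq = 766.1 ⇒ Q<K, forward
Step 1:
                   B          L
  I            2.415    0.05149
  C           -2.412      2.412
  E         0.003215      2.463
  solve Keq expr → x = 2.412; check Q = 766.1
Then remove 6.8580e-04 M of B.
Step 2:
                   B          L
  I          0.00253      2.463
  C       6.8491e-04 -6.8491e-04
  E         0.003214      2.463
  solve Keq expr → x = -6.8491e-04; check Q = 766.1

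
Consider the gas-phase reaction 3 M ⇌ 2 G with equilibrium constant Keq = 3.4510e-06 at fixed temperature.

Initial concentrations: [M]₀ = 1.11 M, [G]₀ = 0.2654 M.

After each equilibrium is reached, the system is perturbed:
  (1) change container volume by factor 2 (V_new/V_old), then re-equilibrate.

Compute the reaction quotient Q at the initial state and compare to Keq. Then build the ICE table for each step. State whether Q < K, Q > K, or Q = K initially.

Q₀ = 0.0515; Q > K (proceeds reverse)

Q₀ = 0.0515 vs Keq = 3.4510e-06 ⇒ Q>K, reverse
Step 1:
                    M           G
  init           1.11      0.2654
  Δ             0.393      -0.262
  eq            1.503    0.003423
  solve Keq expr → x = -0.131; check Q = 3.4510e-06
Then change container volume by factor 2 (V_new/V_old).
Step 2:
                    M           G
  init         0.7515    0.001711
  Δ        7.4920e-04 -4.9946e-04
  eq           0.7522    0.001212
  solve Keq expr → x = -2.4973e-04; check Q = 3.4510e-06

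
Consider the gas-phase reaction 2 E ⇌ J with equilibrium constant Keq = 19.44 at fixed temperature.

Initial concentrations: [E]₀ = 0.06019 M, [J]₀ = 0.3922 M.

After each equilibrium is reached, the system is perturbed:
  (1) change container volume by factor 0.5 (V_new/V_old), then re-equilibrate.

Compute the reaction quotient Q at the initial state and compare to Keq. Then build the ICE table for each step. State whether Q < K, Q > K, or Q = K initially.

Q₀ = 108.3 vs Keq = 19.44 ⇒ Q>K, reverse
Step 1:
                  E         J
  Initial   0.06019    0.3922
  Change     0.0749  -0.03745
  Equil      0.1351    0.3548
  solve Keq expr → x = -0.03745; check Q = 19.44
Then change container volume by factor 0.5 (V_new/V_old).
Step 2:
                  E         J
  Initial    0.2702    0.7095
  Change    -0.0742    0.0371
  Equil       0.196    0.7466
  solve Keq expr → x = 0.0371; check Q = 19.44

Q₀ = 108.3; Q > K (proceeds reverse)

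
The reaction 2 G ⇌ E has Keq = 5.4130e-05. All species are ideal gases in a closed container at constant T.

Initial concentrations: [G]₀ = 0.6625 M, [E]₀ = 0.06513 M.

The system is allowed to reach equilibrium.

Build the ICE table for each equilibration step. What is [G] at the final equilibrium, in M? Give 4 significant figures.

[G]_eq = 0.7927 M

Q₀ = 0.1484 vs Keq = 5.4130e-05 ⇒ Q>K, reverse
Step 1:
                    G           E
  I            0.6625     0.06513
  C            0.1302     -0.0651
  E            0.7927  3.4013e-05
  solve Keq expr → x = -0.0651; check Q = 5.4130e-05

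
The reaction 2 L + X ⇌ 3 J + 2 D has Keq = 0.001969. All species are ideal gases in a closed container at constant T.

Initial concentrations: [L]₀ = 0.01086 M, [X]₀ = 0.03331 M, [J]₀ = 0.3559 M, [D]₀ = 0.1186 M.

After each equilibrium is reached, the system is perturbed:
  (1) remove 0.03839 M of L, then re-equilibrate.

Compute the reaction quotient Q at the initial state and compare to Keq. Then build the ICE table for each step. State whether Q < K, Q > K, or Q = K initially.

Q₀ = 161.4 vs Keq = 0.001969 ⇒ Q>K, reverse
Step 1:
                    L           X           J           D
  Initial     0.01086     0.03331      0.3559      0.1186
  Change       0.1025     0.05125     -0.1538     -0.1025
  Equil        0.1134     0.08456      0.2021      0.0161
  solve Keq expr → x = -0.05125; check Q = 0.001969
Then remove 0.03839 M of L.
Step 2:
                    L           X           J           D
  Initial     0.07497     0.08456      0.2021      0.0161
  Change     0.004171    0.002086   -0.006257   -0.004171
  Equil       0.07915     0.08665      0.1959     0.01192
  solve Keq expr → x = -0.002086; check Q = 0.001969

Q₀ = 161.4; Q > K (proceeds reverse)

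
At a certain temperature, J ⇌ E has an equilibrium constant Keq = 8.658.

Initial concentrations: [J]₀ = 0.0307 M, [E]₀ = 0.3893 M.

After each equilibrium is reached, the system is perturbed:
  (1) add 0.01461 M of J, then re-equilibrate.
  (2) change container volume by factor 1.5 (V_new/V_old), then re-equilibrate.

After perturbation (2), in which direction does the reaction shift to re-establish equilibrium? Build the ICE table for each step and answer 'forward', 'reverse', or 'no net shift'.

Q₀ = 12.68 vs Keq = 8.658 ⇒ Q>K, reverse
Step 1:
                   J          E
  Initial     0.0307     0.3893
  Change     0.01279   -0.01279
  Equil      0.04349     0.3765
  solve Keq expr → x = -0.01279; check Q = 8.658
Then add 0.01461 M of J.
Step 2:
                   J          E
  Initial     0.0581     0.3765
  Change     -0.0131     0.0131
  Equil        0.045     0.3896
  solve Keq expr → x = 0.0131; check Q = 8.658
Then change container volume by factor 1.5 (V_new/V_old).
Step 3:
                   J          E
  Initial       0.03     0.2597
  Change           0          0
  Equil         0.03     0.2597
  solve Keq expr → x = 0; check Q = 8.658

Direction: no net shift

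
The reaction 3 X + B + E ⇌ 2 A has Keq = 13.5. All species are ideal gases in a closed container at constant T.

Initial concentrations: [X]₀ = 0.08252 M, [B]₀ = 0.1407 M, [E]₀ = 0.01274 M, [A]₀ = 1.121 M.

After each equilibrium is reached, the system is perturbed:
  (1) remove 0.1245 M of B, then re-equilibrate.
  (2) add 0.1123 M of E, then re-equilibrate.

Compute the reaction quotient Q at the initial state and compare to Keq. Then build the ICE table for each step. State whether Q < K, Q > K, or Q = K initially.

Q₀ = 1.2476e+06; Q > K (proceeds reverse)

Q₀ = 1.2476e+06 vs Keq = 13.5 ⇒ Q>K, reverse
Step 1:
                  X         B         E         A
  I         0.08252    0.1407   0.01274     1.121
  C            0.66      0.22      0.22     -0.44
  E          0.7425    0.3607    0.2327     0.681
  solve Keq expr → x = -0.22; check Q = 13.5
Then remove 0.1245 M of B.
Step 2:
                  X         B         E         A
  I          0.7425    0.2362    0.2327     0.681
  C         0.04884   0.01628   0.01628  -0.03256
  E          0.7913    0.2525     0.249    0.6485
  solve Keq expr → x = -0.01628; check Q = 13.5
Then add 0.1123 M of E.
Step 3:
                  X         B         E         A
  I          0.7913    0.2525    0.3613    0.6485
  C         -0.0453   -0.0151   -0.0151    0.0302
  E           0.746    0.2374    0.3462    0.6787
  solve Keq expr → x = 0.0151; check Q = 13.5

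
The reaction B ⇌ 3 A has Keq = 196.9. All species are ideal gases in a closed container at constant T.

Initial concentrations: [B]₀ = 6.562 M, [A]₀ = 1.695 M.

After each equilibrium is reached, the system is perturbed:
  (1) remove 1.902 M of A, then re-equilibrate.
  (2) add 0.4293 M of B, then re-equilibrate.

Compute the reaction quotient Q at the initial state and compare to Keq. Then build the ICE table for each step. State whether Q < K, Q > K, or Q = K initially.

Q₀ = 0.7421 vs Keq = 196.9 ⇒ Q<K, forward
Step 1:
                  B         A
  init        6.562     1.695
  Δ          -2.523      7.57
  eq          4.039     9.265
  solve Keq expr → x = 2.523; check Q = 196.9
Then remove 1.902 M of A.
Step 2:
                  B         A
  init        4.039     7.363
  Δ         -0.5007     1.502
  eq          3.538     8.865
  solve Keq expr → x = 0.5007; check Q = 196.9
Then add 0.4293 M of B.
Step 3:
                  B         A
  init        3.967     8.865
  Δ        -0.09126    0.2738
  eq          3.876     9.139
  solve Keq expr → x = 0.09126; check Q = 196.9

Q₀ = 0.7421; Q < K (proceeds forward)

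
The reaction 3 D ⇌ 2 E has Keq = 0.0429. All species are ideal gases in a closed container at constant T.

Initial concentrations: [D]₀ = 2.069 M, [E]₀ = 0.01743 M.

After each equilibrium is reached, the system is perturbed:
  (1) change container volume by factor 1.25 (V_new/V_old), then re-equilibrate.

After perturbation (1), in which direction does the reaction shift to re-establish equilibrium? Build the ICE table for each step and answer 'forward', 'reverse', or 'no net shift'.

Direction: reverse

Q₀ = 3.4302e-05 vs Keq = 0.0429 ⇒ Q<K, forward
Step 1:
                  D         E
  Initial     2.069   0.01743
  Change    -0.5535     0.369
  Equil       1.516    0.3864
  solve Keq expr → x = 0.1845; check Q = 0.0429
Then change container volume by factor 1.25 (V_new/V_old).
Step 2:
                  D         E
  Initial     1.212    0.3091
  Change    0.03228  -0.02152
  Equil       1.245    0.2876
  solve Keq expr → x = -0.01076; check Q = 0.0429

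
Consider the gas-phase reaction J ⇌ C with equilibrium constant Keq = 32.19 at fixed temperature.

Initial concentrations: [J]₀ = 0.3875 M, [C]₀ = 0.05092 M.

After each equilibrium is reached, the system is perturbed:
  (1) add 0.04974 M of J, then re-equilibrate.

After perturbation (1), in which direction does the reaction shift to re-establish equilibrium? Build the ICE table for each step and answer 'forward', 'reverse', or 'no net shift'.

Direction: forward

Q₀ = 0.1314 vs Keq = 32.19 ⇒ Q<K, forward
Step 1:
                    J           C
  Initial      0.3875     0.05092
  Change      -0.3743      0.3743
  Equil       0.01321      0.4252
  solve Keq expr → x = 0.3743; check Q = 32.19
Then add 0.04974 M of J.
Step 2:
                    J           C
  Initial     0.06295      0.4252
  Change     -0.04824     0.04824
  Equil       0.01471      0.4735
  solve Keq expr → x = 0.04824; check Q = 32.19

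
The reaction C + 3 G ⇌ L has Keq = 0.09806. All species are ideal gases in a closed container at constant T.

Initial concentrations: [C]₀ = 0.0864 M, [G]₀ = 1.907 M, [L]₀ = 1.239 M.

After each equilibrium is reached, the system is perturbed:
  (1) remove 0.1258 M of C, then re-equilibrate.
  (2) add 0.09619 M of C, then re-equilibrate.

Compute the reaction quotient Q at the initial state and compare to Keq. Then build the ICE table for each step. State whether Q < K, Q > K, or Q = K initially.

Q₀ = 2.068 vs Keq = 0.09806 ⇒ Q>K, reverse
Step 1:
                    C           G           L
  I            0.0864       1.907       1.239
  C            0.3168      0.9503     -0.3168
  E            0.4032       2.857      0.9222
  solve Keq expr → x = -0.3168; check Q = 0.09806
Then remove 0.1258 M of C.
Step 2:
                    C           G           L
  I            0.2774       2.857      0.9222
  C           0.04987      0.1496    -0.04987
  E            0.3272       3.007      0.8724
  solve Keq expr → x = -0.04987; check Q = 0.09806
Then add 0.09619 M of C.
Step 3:
                    C           G           L
  I            0.4234       3.007      0.8724
  C          -0.03875     -0.1162     0.03875
  E            0.3847       2.891      0.9111
  solve Keq expr → x = 0.03875; check Q = 0.09806

Q₀ = 2.068; Q > K (proceeds reverse)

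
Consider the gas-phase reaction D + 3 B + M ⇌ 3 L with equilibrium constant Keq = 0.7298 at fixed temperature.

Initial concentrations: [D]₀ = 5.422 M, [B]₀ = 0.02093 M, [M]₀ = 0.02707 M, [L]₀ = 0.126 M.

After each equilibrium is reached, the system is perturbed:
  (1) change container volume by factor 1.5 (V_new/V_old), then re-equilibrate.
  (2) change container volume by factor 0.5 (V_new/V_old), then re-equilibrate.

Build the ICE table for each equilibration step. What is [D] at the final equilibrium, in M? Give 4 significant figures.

Q₀ = 1486 vs Keq = 0.7298 ⇒ Q>K, reverse
Step 1:
                   D          B          M          L
  init         5.422    0.02093    0.02707      0.126
  Δ          0.02388    0.07164    0.02388   -0.07164
  eq           5.446    0.09257    0.05095    0.05436
  solve Keq expr → x = -0.02388; check Q = 0.7298
Then change container volume by factor 1.5 (V_new/V_old).
Step 2:
                   D          B          M          L
  init         3.631    0.06171    0.03397    0.03624
  Δ         0.001851   0.005552   0.001851  -0.005552
  eq           3.632    0.06727    0.03582    0.03069
  solve Keq expr → x = -0.001851; check Q = 0.7298
Then change container volume by factor 0.5 (V_new/V_old).
Step 3:
                   D          B          M          L
  init         7.265     0.1345    0.07164    0.06137
  Δ        -0.006465   -0.01939  -0.006465    0.01939
  eq           7.258     0.1151    0.06517    0.08077
  solve Keq expr → x = 0.006465; check Q = 0.7298

[D]_eq = 7.258 M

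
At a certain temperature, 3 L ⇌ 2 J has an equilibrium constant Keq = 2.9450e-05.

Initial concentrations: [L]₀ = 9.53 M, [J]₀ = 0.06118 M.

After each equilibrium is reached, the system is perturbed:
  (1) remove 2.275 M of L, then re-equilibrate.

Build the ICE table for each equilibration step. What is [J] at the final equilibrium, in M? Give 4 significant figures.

Q₀ = 4.3245e-06 vs Keq = 2.9450e-05 ⇒ Q<K, forward
Step 1:
                    L           J
  I              9.53     0.06118
  C           -0.1424     0.09491
  E             9.388      0.1561
  solve Keq expr → x = 0.04746; check Q = 2.9450e-05
Then remove 2.275 M of L.
Step 2:
                    L           J
  I             7.113      0.1561
  C            0.0772    -0.05147
  E              7.19      0.1046
  solve Keq expr → x = -0.02573; check Q = 2.9450e-05

[J]_eq = 0.1046 M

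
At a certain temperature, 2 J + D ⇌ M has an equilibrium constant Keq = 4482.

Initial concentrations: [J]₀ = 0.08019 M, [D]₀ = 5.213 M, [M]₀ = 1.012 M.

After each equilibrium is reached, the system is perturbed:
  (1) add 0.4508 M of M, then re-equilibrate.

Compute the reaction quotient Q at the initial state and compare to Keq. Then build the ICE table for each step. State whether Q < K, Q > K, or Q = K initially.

Q₀ = 30.19 vs Keq = 4482 ⇒ Q<K, forward
Step 1:
                    J           D           M
  I           0.08019       5.213       1.012
  C          -0.07347    -0.03673     0.03673
  E          0.006723       5.176       1.049
  solve Keq expr → x = 0.03673; check Q = 4482
Then add 0.4508 M of M.
Step 2:
                    J           D           M
  I          0.006723       5.176         1.5
  C          0.001314  6.5696e-04 -6.5696e-04
  E          0.008037       5.177       1.499
  solve Keq expr → x = -6.5696e-04; check Q = 4482

Q₀ = 30.19; Q < K (proceeds forward)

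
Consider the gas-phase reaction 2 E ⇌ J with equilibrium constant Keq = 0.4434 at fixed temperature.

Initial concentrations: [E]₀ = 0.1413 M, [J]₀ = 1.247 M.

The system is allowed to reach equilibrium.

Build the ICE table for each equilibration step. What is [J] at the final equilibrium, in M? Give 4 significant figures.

Q₀ = 62.46 vs Keq = 0.4434 ⇒ Q>K, reverse
Step 1:
                   E          J
  init        0.1413      1.247
  Δ            1.109    -0.5543
  eq            1.25     0.6927
  solve Keq expr → x = -0.5543; check Q = 0.4434

[J]_eq = 0.6927 M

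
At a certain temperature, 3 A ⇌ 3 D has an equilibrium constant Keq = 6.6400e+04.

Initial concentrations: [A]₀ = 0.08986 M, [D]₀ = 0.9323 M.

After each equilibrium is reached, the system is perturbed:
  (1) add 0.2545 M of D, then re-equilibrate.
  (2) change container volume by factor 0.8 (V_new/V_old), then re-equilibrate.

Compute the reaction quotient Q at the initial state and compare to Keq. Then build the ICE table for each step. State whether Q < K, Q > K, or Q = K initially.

Q₀ = 1117; Q < K (proceeds forward)

Q₀ = 1117 vs Keq = 6.6400e+04 ⇒ Q<K, forward
Step 1:
                  A         D
  I         0.08986    0.9323
  C        -0.06523   0.06523
  E         0.02463    0.9975
  solve Keq expr → x = 0.02174; check Q = 6.6400e+04
Then add 0.2545 M of D.
Step 2:
                  A         D
  I         0.02463     1.252
  C        0.006133 -0.006133
  E         0.03077     1.246
  solve Keq expr → x = -0.002044; check Q = 6.6400e+04
Then change container volume by factor 0.8 (V_new/V_old).
Step 3:
                  A         D
  I         0.03846     1.557
  C               0         0
  E         0.03846     1.557
  solve Keq expr → x = 0; check Q = 6.6400e+04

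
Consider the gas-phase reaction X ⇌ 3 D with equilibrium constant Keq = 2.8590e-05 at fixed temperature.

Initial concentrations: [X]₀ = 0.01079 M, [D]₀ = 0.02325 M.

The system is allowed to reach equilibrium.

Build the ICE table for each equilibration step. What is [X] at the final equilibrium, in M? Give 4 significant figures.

[X]_eq = 0.01597 M

Q₀ = 0.001165 vs Keq = 2.8590e-05 ⇒ Q>K, reverse
Step 1:
                    X           D
  Initial     0.01079     0.02325
  Change     0.005183    -0.01555
  Equil       0.01597    0.007701
  solve Keq expr → x = -0.005183; check Q = 2.8590e-05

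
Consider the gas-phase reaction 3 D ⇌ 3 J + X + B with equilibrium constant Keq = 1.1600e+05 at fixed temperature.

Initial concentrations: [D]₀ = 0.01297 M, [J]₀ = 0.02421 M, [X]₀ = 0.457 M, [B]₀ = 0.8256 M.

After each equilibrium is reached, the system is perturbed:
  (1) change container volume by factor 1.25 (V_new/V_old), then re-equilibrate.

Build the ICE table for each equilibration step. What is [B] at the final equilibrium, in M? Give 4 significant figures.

Q₀ = 2.454 vs Keq = 1.1600e+05 ⇒ Q<K, forward
Step 1:
                  D         J         X         B
  init      0.01297   0.02421     0.457    0.8256
  Δ        -0.01242   0.01242  0.004142  0.004142
  eq      5.4534e-04   0.03663    0.4611    0.8297
  solve Keq expr → x = 0.004142; check Q = 1.1600e+05
Then change container volume by factor 1.25 (V_new/V_old).
Step 2:
                  D         J         X         B
  init    4.3627e-04   0.02931    0.3689    0.6638
  Δ       -5.9530e-05 5.9530e-05 1.9843e-05 1.9843e-05
  eq      3.7674e-04   0.02937    0.3689    0.6638
  solve Keq expr → x = 1.9843e-05; check Q = 1.1600e+05

[B]_eq = 0.6638 M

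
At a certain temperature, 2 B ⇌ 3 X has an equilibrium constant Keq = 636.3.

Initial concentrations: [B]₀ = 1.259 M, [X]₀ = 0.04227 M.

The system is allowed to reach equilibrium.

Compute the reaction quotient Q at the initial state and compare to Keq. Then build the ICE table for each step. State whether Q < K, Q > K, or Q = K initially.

Q₀ = 4.7648e-05 vs Keq = 636.3 ⇒ Q<K, forward
Step 1:
                  B         X
  init        1.259   0.04227
  Δ          -1.164     1.746
  eq        0.09482     1.789
  solve Keq expr → x = 0.5821; check Q = 636.3

Q₀ = 4.7648e-05; Q < K (proceeds forward)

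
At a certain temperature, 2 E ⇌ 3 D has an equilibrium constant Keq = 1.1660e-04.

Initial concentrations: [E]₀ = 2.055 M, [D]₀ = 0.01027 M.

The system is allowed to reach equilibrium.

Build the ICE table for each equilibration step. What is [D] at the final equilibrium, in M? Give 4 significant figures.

[D]_eq = 0.07781 M

Q₀ = 2.5650e-07 vs Keq = 1.1660e-04 ⇒ Q<K, forward
Step 1:
                   E          D
  Initial      2.055    0.01027
  Change    -0.04503    0.06754
  Equil         2.01    0.07781
  solve Keq expr → x = 0.02251; check Q = 1.1660e-04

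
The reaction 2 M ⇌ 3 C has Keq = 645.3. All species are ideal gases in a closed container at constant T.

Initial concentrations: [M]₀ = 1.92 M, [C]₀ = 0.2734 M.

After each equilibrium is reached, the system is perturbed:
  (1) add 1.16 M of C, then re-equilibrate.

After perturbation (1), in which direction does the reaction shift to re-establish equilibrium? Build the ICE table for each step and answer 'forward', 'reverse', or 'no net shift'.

Direction: reverse

Q₀ = 0.005544 vs Keq = 645.3 ⇒ Q<K, forward
Step 1:
                    M           C
  I              1.92      0.2734
  C            -1.729       2.593
  E            0.1911       2.867
  solve Keq expr → x = 0.8645; check Q = 645.3
Then add 1.16 M of C.
Step 2:
                    M           C
  I            0.1911       4.027
  C             0.108      -0.162
  E            0.2991       3.865
  solve Keq expr → x = -0.05401; check Q = 645.3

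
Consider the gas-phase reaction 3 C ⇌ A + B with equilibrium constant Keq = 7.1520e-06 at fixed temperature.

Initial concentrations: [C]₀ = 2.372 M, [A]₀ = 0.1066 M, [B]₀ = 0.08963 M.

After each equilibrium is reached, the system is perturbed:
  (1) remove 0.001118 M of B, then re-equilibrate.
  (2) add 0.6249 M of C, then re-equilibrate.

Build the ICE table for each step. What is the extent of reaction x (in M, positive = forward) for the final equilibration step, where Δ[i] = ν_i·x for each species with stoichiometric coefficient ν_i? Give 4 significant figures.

Q₀ = 7.1592e-04 vs Keq = 7.1520e-06 ⇒ Q>K, reverse
Step 1:
                   C          A          B
  Initial      2.372     0.1066    0.08963
  Change      0.2518   -0.08393   -0.08393
  Equil        2.624    0.02267   0.005699
  solve Keq expr → x = -0.08393; check Q = 7.1520e-06
Then remove 0.001118 M of B.
Step 2:
                   C          A          B
  Initial      2.624    0.02267   0.004581
  Change    -0.00266 8.8679e-04 8.8679e-04
  Equil        2.621    0.02356   0.005468
  solve Keq expr → x = 8.8679e-04; check Q = 7.1520e-06
Then add 0.6249 M of C.
Step 3:
                   C          A          B
  Initial      3.246    0.02356   0.005468
  Change    -0.01047    0.00349    0.00349
  Equil        3.236    0.02705   0.008957
  solve Keq expr → x = 0.00349; check Q = 7.1520e-06

x = 0.00349 M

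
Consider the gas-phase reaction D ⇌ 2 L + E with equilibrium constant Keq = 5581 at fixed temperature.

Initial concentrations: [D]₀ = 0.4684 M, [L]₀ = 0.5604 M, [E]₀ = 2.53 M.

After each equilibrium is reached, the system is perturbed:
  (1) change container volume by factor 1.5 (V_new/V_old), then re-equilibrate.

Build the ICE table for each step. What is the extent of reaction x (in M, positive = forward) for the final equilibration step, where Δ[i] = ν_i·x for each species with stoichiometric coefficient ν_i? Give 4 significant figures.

x = 4.4372e-04 M

Q₀ = 1.696 vs Keq = 5581 ⇒ Q<K, forward
Step 1:
                    D           L           E
  init         0.4684      0.5604        2.53
  Δ           -0.4672      0.9344      0.4672
  eq           0.0012       1.495       2.997
  solve Keq expr → x = 0.4672; check Q = 5581
Then change container volume by factor 1.5 (V_new/V_old).
Step 2:
                    D           L           E
  init     7.9998e-04      0.9965       1.998
  Δ       -4.4372e-04  8.8744e-04  4.4372e-04
  eq       3.5626e-04      0.9974       1.999
  solve Keq expr → x = 4.4372e-04; check Q = 5581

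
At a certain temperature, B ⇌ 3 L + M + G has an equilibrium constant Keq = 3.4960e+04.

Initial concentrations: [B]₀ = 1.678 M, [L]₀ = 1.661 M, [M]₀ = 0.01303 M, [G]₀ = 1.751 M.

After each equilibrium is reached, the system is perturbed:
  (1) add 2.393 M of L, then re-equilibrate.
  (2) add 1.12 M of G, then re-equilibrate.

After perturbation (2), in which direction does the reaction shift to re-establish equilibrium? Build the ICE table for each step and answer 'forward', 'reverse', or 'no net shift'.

Q₀ = 0.06231 vs Keq = 3.4960e+04 ⇒ Q<K, forward
Step 1:
                  B         L         M         G
  I           1.678     1.661   0.01303     1.751
  C          -1.633     4.899     1.633     1.633
  E         0.04498      6.56     1.646     3.384
  solve Keq expr → x = 1.633; check Q = 3.4960e+04
Then add 2.393 M of L.
Step 2:
                  B         L         M         G
  I         0.04498     8.953     1.646     3.384
  C         0.05737   -0.1721  -0.05737  -0.05737
  E          0.1024     8.781     1.589     3.327
  solve Keq expr → x = -0.05737; check Q = 3.4960e+04
Then add 1.12 M of G.
Step 3:
                  B         L         M         G
  I          0.1024     8.781     1.589     4.447
  C         0.02752  -0.08257  -0.02752  -0.02752
  E          0.1299     8.698     1.561     4.419
  solve Keq expr → x = -0.02752; check Q = 3.4960e+04

Direction: reverse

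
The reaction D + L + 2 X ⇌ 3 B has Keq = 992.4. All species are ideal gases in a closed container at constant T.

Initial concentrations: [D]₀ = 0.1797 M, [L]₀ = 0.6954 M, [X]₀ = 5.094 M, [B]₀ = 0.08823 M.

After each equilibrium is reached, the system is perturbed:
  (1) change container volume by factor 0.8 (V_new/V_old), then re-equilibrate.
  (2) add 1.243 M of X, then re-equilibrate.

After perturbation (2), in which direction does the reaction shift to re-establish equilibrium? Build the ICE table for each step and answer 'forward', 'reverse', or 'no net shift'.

Q₀ = 2.1181e-04 vs Keq = 992.4 ⇒ Q<K, forward
Step 1:
                  D         L         X         B
  Initial    0.1797    0.6954     5.094   0.08823
  Change    -0.1797   -0.1797   -0.3594     0.539
  Equil   2.1512e-05    0.5157     4.735    0.6273
  solve Keq expr → x = 0.1797; check Q = 992.4
Then change container volume by factor 0.8 (V_new/V_old).
Step 2:
                  D         L         X         B
  Initial 2.6890e-05    0.6447     5.918    0.7841
  Change  -5.3764e-06 -5.3764e-06 -1.0753e-05 1.6129e-05
  Equil   2.1513e-05    0.6446     5.918    0.7841
  solve Keq expr → x = 5.3764e-06; check Q = 992.4
Then add 1.243 M of X.
Step 3:
                  D         L         X         B
  Initial 2.1513e-05    0.6446     7.161    0.7841
  Change  -6.8188e-06 -6.8188e-06 -1.3638e-05 2.0456e-05
  Equil   1.4695e-05    0.6446     7.161    0.7841
  solve Keq expr → x = 6.8188e-06; check Q = 992.4

Direction: forward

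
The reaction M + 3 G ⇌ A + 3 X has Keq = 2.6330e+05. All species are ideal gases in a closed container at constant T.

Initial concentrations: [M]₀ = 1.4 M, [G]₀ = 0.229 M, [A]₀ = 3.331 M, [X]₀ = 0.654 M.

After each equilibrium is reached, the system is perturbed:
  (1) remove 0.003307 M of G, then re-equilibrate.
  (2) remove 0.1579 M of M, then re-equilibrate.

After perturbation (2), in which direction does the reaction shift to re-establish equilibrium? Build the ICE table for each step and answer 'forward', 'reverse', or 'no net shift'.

Direction: reverse

Q₀ = 55.42 vs Keq = 2.6330e+05 ⇒ Q<K, forward
Step 1:
                   M          G          A          X
  init           1.4      0.229      3.331      0.654
  Δ         -0.07018    -0.2106    0.07018     0.2106
  eq            1.33    0.01845      3.401     0.8646
  solve Keq expr → x = 0.07018; check Q = 2.6330e+05
Then remove 0.003307 M of G.
Step 2:
                   M          G          A          X
  init          1.33    0.01514      3.401     0.8646
  Δ         0.001077   0.003231  -0.001077  -0.003231
  eq           1.331    0.01837        3.4     0.8613
  solve Keq expr → x = -0.001077; check Q = 2.6330e+05
Then remove 0.1579 M of M.
Step 3:
                   M          G          A          X
  init         1.173    0.01837        3.4     0.8613
  Δ       2.5695e-04 7.7085e-04 -2.5695e-04 -7.7085e-04
  eq           1.173    0.01914        3.4     0.8606
  solve Keq expr → x = -2.5695e-04; check Q = 2.6330e+05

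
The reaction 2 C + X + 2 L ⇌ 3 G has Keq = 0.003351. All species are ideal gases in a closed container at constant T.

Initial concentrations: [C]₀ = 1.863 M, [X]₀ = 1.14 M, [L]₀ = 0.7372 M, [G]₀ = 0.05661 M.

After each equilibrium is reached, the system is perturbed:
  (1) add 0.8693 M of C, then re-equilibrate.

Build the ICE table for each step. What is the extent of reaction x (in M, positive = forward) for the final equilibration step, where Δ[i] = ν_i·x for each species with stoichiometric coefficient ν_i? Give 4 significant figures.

Q₀ = 8.4368e-05 vs Keq = 0.003351 ⇒ Q<K, forward
Step 1:
                    C           X           L           G
  init          1.863        1.14      0.7372     0.05661
  Δ          -0.07721    -0.03861    -0.07721      0.1158
  eq            1.786       1.101        0.66      0.1724
  solve Keq expr → x = 0.03861; check Q = 0.003351
Then add 0.8693 M of C.
Step 2:
                    C           X           L           G
  init          2.655       1.101        0.66      0.1724
  Δ          -0.02873    -0.01437    -0.02873      0.0431
  eq            2.626       1.087      0.6313      0.2155
  solve Keq expr → x = 0.01437; check Q = 0.003351

x = 0.01437 M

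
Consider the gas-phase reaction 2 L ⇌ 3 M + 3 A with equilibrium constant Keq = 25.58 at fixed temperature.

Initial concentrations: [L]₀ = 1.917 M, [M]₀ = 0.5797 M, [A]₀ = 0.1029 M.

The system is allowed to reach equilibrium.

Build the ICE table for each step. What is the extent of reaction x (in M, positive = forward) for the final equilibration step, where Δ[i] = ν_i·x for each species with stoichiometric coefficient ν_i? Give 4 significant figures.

Q₀ = 5.7758e-05 vs Keq = 25.58 ⇒ Q<K, forward
Step 1:
                   L          M          A
  I            1.917     0.5797     0.1029
  C          -0.9248      1.387      1.387
  E           0.9922      1.967       1.49
  solve Keq expr → x = 0.4624; check Q = 25.58

x = 0.4624 M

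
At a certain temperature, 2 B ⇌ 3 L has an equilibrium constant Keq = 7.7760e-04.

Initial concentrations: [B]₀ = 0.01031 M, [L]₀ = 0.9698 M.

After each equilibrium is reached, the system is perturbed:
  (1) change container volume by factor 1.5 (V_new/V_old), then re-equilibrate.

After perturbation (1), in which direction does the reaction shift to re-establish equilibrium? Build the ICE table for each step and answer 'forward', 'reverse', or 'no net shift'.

Q₀ = 8581 vs Keq = 7.7760e-04 ⇒ Q>K, reverse
Step 1:
                  B         L
  I         0.01031    0.9698
  C          0.6023   -0.9035
  E          0.6126   0.06633
  solve Keq expr → x = -0.3012; check Q = 7.7760e-04
Then change container volume by factor 1.5 (V_new/V_old).
Step 2:
                  B         L
  I          0.4084   0.04422
  C       -0.004043  0.006065
  E          0.4044   0.05029
  solve Keq expr → x = 0.002022; check Q = 7.7760e-04

Direction: forward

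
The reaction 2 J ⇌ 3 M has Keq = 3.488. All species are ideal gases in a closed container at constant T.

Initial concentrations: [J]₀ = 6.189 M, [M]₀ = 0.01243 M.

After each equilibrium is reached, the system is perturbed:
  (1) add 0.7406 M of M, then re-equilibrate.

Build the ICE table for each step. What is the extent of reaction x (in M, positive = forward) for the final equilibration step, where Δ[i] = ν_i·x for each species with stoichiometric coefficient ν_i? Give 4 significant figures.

Q₀ = 5.0139e-08 vs Keq = 3.488 ⇒ Q<K, forward
Step 1:
                    J           M
  Initial       6.189     0.01243
  Change       -2.434       3.651
  Equil         3.755       3.664
  solve Keq expr → x = 1.217; check Q = 3.488
Then add 0.7406 M of M.
Step 2:
                    J           M
  Initial       3.755       4.404
  Change       0.3459     -0.5189
  Equil         4.101       3.885
  solve Keq expr → x = -0.173; check Q = 3.488

x = -0.173 M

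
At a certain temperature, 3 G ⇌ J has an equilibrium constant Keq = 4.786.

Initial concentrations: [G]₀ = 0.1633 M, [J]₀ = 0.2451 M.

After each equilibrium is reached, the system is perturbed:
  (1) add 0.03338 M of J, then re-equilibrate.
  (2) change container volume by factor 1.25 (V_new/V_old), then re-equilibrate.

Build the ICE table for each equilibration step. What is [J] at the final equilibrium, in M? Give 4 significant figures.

Q₀ = 56.28 vs Keq = 4.786 ⇒ Q>K, reverse
Step 1:
                   G          J
  init        0.1633     0.2451
  Δ           0.1757   -0.05858
  eq           0.339     0.1865
  solve Keq expr → x = -0.05858; check Q = 4.786
Then add 0.03338 M of J.
Step 2:
                   G          J
  init         0.339     0.2199
  Δ          0.01617  -0.005391
  eq          0.3552     0.2145
  solve Keq expr → x = -0.005391; check Q = 4.786
Then change container volume by factor 1.25 (V_new/V_old).
Step 3:
                   G          J
  init        0.2842     0.1716
  Δ          0.03739   -0.01246
  eq          0.3216     0.1591
  solve Keq expr → x = -0.01246; check Q = 4.786

[J]_eq = 0.1591 M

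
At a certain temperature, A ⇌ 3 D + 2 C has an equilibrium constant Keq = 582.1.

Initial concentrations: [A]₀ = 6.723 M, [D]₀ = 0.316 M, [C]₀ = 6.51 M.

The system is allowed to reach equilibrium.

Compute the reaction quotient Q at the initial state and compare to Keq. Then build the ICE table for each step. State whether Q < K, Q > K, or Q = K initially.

Q₀ = 0.1989; Q < K (proceeds forward)

Q₀ = 0.1989 vs Keq = 582.1 ⇒ Q<K, forward
Step 1:
                   A          D          C
  init         6.723      0.316       6.51
  Δ           -1.071      3.213      2.142
  eq           5.652      3.529      8.652
  solve Keq expr → x = 1.071; check Q = 582.1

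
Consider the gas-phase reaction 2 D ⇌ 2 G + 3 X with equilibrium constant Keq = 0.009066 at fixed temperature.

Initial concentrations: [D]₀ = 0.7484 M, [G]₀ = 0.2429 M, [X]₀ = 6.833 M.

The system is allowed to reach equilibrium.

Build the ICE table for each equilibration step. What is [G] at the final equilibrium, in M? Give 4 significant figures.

[G]_eq = 0.005693 M

Q₀ = 33.61 vs Keq = 0.009066 ⇒ Q>K, reverse
Step 1:
                  D         G         X
  init       0.7484    0.2429     6.833
  Δ          0.2372   -0.2372   -0.3558
  eq         0.9856  0.005693     6.477
  solve Keq expr → x = -0.1186; check Q = 0.009066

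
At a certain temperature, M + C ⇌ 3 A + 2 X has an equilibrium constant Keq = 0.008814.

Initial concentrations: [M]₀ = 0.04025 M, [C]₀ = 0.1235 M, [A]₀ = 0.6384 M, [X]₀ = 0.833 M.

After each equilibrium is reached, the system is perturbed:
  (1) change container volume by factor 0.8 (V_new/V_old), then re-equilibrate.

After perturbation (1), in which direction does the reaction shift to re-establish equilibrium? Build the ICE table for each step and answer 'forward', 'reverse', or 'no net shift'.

Direction: reverse

Q₀ = 36.32 vs Keq = 0.008814 ⇒ Q>K, reverse
Step 1:
                  M         C         A         X
  init      0.04025    0.1235    0.6384     0.833
  Δ          0.1694    0.1694   -0.5081   -0.3387
  eq         0.2096    0.2929    0.1303    0.4943
  solve Keq expr → x = -0.1694; check Q = 0.008814
Then change container volume by factor 0.8 (V_new/V_old).
Step 2:
                  M         C         A         X
  init        0.262    0.3661    0.1629    0.6179
  Δ        0.009109  0.009109  -0.02733  -0.01822
  eq         0.2711    0.3752    0.1356    0.5996
  solve Keq expr → x = -0.009109; check Q = 0.008814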